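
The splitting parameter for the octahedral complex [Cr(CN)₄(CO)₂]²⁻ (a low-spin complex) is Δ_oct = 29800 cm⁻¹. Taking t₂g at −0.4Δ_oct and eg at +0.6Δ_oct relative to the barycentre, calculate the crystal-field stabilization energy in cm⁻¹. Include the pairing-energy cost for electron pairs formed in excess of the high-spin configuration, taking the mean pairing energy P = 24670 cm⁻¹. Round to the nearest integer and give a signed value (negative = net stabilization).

-23010

Ligand charges: 4×(-1) from CN⁻ and 2×(+0) from CO sum to -4; with overall charge -2, Cr is +2.
Cr is in group 6, so Cr²⁺ is d⁴ (6 − 2 = 4).
Electron filling gives t₂g⁴ eg⁰.
Orbital CFSE = 4(-0.4) + 0(0.6) = -1.6Δ_oct = -1.6 × 29800 = -47680 cm⁻¹.
Relative to high-spin t₂g³ eg¹ (0 paired), the low-spin configuration has 1 additional pair, contributing +1 × 24670 = +24670 cm⁻¹.
Overall CFSE = -47680 + 24670 = -23010 cm⁻¹.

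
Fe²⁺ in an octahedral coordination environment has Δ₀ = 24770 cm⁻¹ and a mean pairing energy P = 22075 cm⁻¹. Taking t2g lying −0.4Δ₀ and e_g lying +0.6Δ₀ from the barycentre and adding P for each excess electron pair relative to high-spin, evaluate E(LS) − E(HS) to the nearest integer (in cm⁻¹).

Group 8 minus oxidation state +2 gives a d⁶ configuration for Fe²⁺.
High-spin d⁶ fills as t2g^4 e_g^2 with CFSE 4(−0.4) + 2(+0.6) = -0.4Δ₀ = -9908 cm⁻¹.
Low-spin t2g^6 e_g^0 gives -2.4Δ₀ = -59448 cm⁻¹, but forming 2 extra pairs costs 2P = 44150 cm⁻¹, so E(LS) = -59448 + 44150 = -15298 cm⁻¹.
E(LS) − E(HS) = -15298 − (-9908) = -5390 cm⁻¹.

-5390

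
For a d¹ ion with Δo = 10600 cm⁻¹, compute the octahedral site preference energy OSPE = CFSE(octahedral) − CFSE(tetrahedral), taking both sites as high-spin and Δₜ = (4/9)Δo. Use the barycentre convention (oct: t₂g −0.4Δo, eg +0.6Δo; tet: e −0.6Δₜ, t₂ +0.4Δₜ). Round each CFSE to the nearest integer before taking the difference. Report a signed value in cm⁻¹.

-1413

Octahedral high-spin t₂g¹ eg⁰: CFSE = -0.4 × 10600 = -4240 cm⁻¹.
In a tetrahedral site the filling is e¹ t₂⁰: CFSE(tet) = -0.6Δₜ = -0.6 × (4/9)(10600) = -2827 cm⁻¹.
OSPE = CFSE(oct) − CFSE(tet) = -4240 − (-2827) = -1413 cm⁻¹.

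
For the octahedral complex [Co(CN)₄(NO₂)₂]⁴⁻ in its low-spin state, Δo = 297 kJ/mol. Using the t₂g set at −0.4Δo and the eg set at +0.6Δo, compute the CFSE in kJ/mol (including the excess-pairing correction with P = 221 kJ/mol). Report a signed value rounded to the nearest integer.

-314

Ligand charges: 4×(-1) from CN⁻ and 2×(-1) from NO₂⁻ sum to -6; with overall charge -4, Co is +2.
Group 9 minus oxidation state +2 gives a d⁷ configuration for Co²⁺.
The d⁷ electrons fill as t₂g⁶ eg¹.
Orbital CFSE = 6(-0.4) + 1(0.6) = -1.8Δo = -1.8 × 297 = -535 kJ/mol.
High-spin d⁷ would be t₂g⁵ eg² with 2 pairs; low-spin has 3, so 1 excess pair costs +1P = +221 kJ/mol.
Overall CFSE = -535 + 221 = -314 kJ/mol.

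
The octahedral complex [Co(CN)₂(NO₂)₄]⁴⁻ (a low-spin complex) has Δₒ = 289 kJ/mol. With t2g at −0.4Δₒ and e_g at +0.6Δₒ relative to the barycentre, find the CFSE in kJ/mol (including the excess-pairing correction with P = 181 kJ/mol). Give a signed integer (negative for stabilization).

-339

Ligand charges: 2×(-1) from CN⁻ and 4×(-1) from NO₂⁻ sum to -6; with overall charge -4, Co is +2.
Co²⁺: group 9, so d-count = 9 − 2 = 7.
Configuration: t2g^6 e_g^1.
The orbital stabilization is -1.8Δₒ = -1.8 × 289 = -520 kJ/mol.
Pairing penalty: 3 pairs vs 2 in the high-spin reference → 1 extra × P = 181 kJ/mol.
Overall CFSE = -520 + 181 = -339 kJ/mol.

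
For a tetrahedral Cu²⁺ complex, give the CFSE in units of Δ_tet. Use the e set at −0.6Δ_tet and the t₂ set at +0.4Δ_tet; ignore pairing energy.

Cu is in group 11, so Cu²⁺ is d⁹ (11 − 2 = 9).
Tetrahedral splitting is small, so the complex is high-spin.
Configuration: e⁴ t₂⁵.
CFSE = 4(-0.6Δ_tet) + 5(0.4Δ_tet) = -2.4Δ_tet + 2.0Δ_tet = -0.4Δ_tet.

-0.4 Δ_tet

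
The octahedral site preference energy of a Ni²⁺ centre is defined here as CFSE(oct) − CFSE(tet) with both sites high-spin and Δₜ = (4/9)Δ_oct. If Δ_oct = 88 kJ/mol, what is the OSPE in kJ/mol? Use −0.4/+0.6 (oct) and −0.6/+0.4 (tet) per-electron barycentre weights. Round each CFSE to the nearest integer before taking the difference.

Ni is in group 10, so Ni²⁺ is d⁸ (10 − 2 = 8).
In an octahedral site d⁸ (HS) is t₂g⁶ eg², giving CFSE(oct) = -1.2Δ_oct = -106 kJ/mol.
Tetrahedral e⁴ t₂⁴ gives -0.8Δₜ = -0.8 × (4/9) × 88 = -31 kJ/mol.
OSPE = -106 − (-31) = -75 kJ/mol.

-75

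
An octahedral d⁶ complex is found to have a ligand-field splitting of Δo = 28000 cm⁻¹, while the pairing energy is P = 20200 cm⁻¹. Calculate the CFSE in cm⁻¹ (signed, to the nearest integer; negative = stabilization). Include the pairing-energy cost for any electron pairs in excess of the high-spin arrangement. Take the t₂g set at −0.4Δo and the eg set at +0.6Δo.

-26800

Here Δo > P (28000 > 20200), so the low-spin state is favoured.
Configuration: t₂g⁶ eg⁰.
Orbital CFSE = -2.4Δo = -2.4 × 28000 = -67200 cm⁻¹.
Excess pairs vs high-spin: 3 − 1 = 2; pairing cost = +40400 cm⁻¹.
Net CFSE = -67200 + 40400 = -26800 cm⁻¹.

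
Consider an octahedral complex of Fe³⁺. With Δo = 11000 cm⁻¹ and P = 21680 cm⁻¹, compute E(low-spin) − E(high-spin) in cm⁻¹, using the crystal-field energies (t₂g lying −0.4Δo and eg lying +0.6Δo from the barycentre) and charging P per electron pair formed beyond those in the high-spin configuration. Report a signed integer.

Fe is in group 8, so Fe³⁺ is d⁵ (8 − 3 = 5).
High-spin: t₂g³ eg², CFSE = 0.0Δo = 0 cm⁻¹.
Low-spin: t₂g⁵ eg⁰, orbital CFSE = -2.0Δo = -22000 cm⁻¹; plus 2 excess pairs × P = +43360 cm⁻¹; total 21360 cm⁻¹.
Thus E(LS) − E(HS) = 21360 cm⁻¹.

21360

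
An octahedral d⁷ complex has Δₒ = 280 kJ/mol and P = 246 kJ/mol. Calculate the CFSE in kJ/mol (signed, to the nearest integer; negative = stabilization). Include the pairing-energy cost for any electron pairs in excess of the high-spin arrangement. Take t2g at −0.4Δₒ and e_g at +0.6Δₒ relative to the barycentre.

With Δₒ > P the complex is low-spin.
That gives t2g^6 e_g^1.
Orbital CFSE = -1.8Δₒ = -1.8 × 280 = -504 kJ/mol.
Excess pairs vs high-spin: 3 − 2 = 1; pairing cost = +246 kJ/mol.
Net CFSE = -504 + 246 = -258 kJ/mol.

-258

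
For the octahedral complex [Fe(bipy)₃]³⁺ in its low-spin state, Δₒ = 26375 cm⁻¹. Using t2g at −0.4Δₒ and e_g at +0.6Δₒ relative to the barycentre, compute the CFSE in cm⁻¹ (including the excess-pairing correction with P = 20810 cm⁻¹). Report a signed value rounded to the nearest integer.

bipy is neutral, so the +3 overall charge sits on Fe: oxidation state +3.
Fe³⁺: group 8, so d-count = 8 − 3 = 5.
Electron filling gives t2g^5 e_g^0.
Orbital CFSE = 5(-0.4) + 0(0.6) = -2.0Δₒ = -2.0 × 26375 = -52750 cm⁻¹.
Relative to high-spin t2g^3 e_g^2 (0 paired), the low-spin configuration has 2 additional pairs, contributing +2 × 20810 = +41620 cm⁻¹.
Net CFSE = -52750 + 41620 = -11130 cm⁻¹.

-11130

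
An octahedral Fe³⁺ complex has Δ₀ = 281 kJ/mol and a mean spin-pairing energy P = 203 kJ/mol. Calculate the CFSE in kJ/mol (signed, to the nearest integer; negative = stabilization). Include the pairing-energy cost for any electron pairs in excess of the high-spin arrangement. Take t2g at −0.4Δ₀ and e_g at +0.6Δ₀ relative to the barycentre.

Fe is in group 8, so Fe³⁺ is d⁵ (8 − 3 = 5).
Δ₀ > P, so pairing is preferred: the ground state is low-spin.
That gives t2g^5 e_g^0.
Orbital CFSE = -2.0Δ₀ = -2.0 × 281 = -562 kJ/mol.
Excess pairs vs high-spin: 2 − 0 = 2; pairing cost = +406 kJ/mol.
Net CFSE = -562 + 406 = -156 kJ/mol.

-156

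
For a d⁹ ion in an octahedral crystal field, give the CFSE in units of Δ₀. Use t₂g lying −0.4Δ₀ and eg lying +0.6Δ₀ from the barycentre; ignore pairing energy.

-0.6 Δ₀

For octahedral d⁹ the high- and low-spin configurations coincide.
Configuration: t₂g⁶ eg³.
CFSE = 6(-0.4Δ₀) + 3(0.6Δ₀) = -2.4Δ₀ + 1.8Δ₀ = -0.6Δ₀.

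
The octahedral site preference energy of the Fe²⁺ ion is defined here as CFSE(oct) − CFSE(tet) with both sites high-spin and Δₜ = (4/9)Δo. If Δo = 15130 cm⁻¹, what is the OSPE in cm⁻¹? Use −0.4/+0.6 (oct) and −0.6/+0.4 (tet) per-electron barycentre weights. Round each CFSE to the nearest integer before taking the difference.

-2017

Group 8 minus oxidation state +2 gives a d⁶ configuration for Fe²⁺.
Octahedral (high-spin): t₂g⁴ eg², CFSE = 4(−0.4) + 2(+0.6) = -0.4Δo = -0.4 × 15130 = -6052 cm⁻¹.
Tetrahedral e³ t₂³ gives -0.6Δₜ = -0.6 × (4/9) × 15130 = -4035 cm⁻¹.
OSPE = -6052 − (-4035) = -2017 cm⁻¹.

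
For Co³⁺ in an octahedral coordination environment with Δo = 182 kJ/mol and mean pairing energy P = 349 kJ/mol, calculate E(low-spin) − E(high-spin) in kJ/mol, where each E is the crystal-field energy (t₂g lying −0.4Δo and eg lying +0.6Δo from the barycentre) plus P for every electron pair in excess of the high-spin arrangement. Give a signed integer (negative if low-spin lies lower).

334

Co is in group 9, so Co³⁺ is d⁶ (9 − 3 = 6).
High-spin d⁶ fills as t₂g⁴ eg² with CFSE 4(−0.4) + 2(+0.6) = -0.4Δo = -73 kJ/mol.
Low-spin t₂g⁶ eg⁰ gives -2.4Δo = -437 kJ/mol, but forming 2 extra pairs costs 2P = 698 kJ/mol, so E(LS) = -437 + 698 = 261 kJ/mol.
Thus E(LS) − E(HS) = 334 kJ/mol.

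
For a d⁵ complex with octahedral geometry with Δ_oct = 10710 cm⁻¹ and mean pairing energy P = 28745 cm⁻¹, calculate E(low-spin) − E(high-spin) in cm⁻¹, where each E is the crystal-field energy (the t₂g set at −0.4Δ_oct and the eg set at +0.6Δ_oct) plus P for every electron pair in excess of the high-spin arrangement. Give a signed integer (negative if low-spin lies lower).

36070

High-spin: t₂g³ eg², CFSE = 0.0Δ_oct = 0 cm⁻¹.
Low-spin: t₂g⁵ eg⁰, orbital CFSE = -2.0Δ_oct = -21420 cm⁻¹; plus 2 excess pairs × P = +57490 cm⁻¹; total 36070 cm⁻¹.
E(LS) − E(HS) = 36070 − (0) = 36070 cm⁻¹.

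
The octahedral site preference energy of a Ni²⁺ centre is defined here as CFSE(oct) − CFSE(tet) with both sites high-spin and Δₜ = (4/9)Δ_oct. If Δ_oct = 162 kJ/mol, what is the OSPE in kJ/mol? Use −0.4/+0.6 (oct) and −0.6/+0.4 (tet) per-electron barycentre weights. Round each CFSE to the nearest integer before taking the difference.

Ni sits in group 10; removing 2 electrons leaves Ni²⁺ with 10 − 2 = 8 d electrons.
Octahedral (high-spin): t₂g⁶ eg², CFSE = 6(−0.4) + 2(+0.6) = -1.2Δ_oct = -1.2 × 162 = -194 kJ/mol.
In a tetrahedral site the filling is e⁴ t₂⁴: CFSE(tet) = -0.8Δₜ = -0.8 × (4/9)(162) = -58 kJ/mol.
Subtracting, OSPE = -194 − (-58) = -136 kJ/mol.

-136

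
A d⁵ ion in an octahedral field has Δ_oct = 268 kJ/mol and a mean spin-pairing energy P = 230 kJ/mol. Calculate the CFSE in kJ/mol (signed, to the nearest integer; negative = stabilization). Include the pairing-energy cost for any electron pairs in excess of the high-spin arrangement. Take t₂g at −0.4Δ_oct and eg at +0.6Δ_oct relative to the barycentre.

Since Δ_oct = 268 kJ/mol > P = 230 kJ/mol, the complex adopts the low-spin configuration.
Filling d⁵ accordingly: t₂g⁵ eg⁰.
Orbital CFSE = -2.0Δ_oct = -2.0 × 268 = -536 kJ/mol.
Excess pairs vs high-spin: 2 − 0 = 2; pairing cost = +460 kJ/mol.
Net CFSE = -536 + 460 = -76 kJ/mol.

-76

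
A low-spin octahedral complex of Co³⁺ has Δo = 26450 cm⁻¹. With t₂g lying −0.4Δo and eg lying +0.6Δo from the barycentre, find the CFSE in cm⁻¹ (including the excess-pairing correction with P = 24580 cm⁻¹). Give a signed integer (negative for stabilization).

-14320

Co is in group 9, so Co³⁺ is d⁶ (9 − 3 = 6).
The d⁶ electrons fill as t₂g⁶ eg⁰.
Orbital CFSE = 6(-0.4) + 0(0.6) = -2.4Δo = -2.4 × 26450 = -63480 cm⁻¹.
Pairing penalty: 3 pairs vs 1 in the high-spin reference → 2 extra × P = 49160 cm⁻¹.
Overall CFSE = -63480 + 49160 = -14320 cm⁻¹.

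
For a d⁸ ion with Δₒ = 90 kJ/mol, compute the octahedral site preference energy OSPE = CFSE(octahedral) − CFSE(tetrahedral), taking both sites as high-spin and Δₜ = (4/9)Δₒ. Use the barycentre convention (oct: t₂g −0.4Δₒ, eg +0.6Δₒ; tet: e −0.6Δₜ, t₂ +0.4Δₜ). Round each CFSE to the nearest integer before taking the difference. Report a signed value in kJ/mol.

Octahedral (high-spin): t₂g⁶ eg², CFSE = 6(−0.4) + 2(+0.6) = -1.2Δₒ = -1.2 × 90 = -108 kJ/mol.
Tetrahedral e⁴ t₂⁴ gives -0.8Δₜ = -0.8 × (4/9) × 90 = -32 kJ/mol.
Subtracting, OSPE = -108 − (-32) = -76 kJ/mol.

-76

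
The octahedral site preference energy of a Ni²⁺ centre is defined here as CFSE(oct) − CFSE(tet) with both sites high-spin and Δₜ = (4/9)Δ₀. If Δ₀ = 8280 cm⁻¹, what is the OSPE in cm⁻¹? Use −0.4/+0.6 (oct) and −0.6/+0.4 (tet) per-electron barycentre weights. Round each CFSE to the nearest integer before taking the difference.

Ni is in group 10, so Ni²⁺ is d⁸ (10 − 2 = 8).
Octahedral high-spin t2g^6 e_g^2: CFSE = -1.2 × 8280 = -9936 cm⁻¹.
Tetrahedral e^4 t2^4 gives -0.8Δₜ = -0.8 × (4/9) × 8280 = -2944 cm⁻¹.
OSPE = -9936 − (-2944) = -6992 cm⁻¹.

-6992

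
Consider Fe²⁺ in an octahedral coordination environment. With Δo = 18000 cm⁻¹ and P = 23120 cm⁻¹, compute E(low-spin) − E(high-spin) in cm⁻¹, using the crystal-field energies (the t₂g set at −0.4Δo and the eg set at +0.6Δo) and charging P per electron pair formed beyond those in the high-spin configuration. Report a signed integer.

10240

Fe is in group 8, so Fe²⁺ is d⁶ (8 − 2 = 6).
High-spin d⁶ fills as t₂g⁴ eg² with CFSE 4(−0.4) + 2(+0.6) = -0.4Δo = -7200 cm⁻¹.
Low-spin t₂g⁶ eg⁰ gives -2.4Δo = -43200 cm⁻¹, but forming 2 extra pairs costs 2P = 46240 cm⁻¹, so E(LS) = -43200 + 46240 = 3040 cm⁻¹.
The difference is 3040 − (-7200) = 10240 cm⁻¹, so high-spin lies lower.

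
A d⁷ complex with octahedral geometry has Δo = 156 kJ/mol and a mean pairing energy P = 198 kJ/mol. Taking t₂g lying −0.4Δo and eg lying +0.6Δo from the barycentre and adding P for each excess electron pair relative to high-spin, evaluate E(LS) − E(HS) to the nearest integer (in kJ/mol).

High-spin: t₂g⁵ eg², CFSE = -0.8Δo = -125 kJ/mol.
Low-spin: t₂g⁶ eg¹, orbital CFSE = -1.8Δo = -281 kJ/mol; plus 1 excess pair × P = +198 kJ/mol; total -83 kJ/mol.
Thus E(LS) − E(HS) = 42 kJ/mol.

42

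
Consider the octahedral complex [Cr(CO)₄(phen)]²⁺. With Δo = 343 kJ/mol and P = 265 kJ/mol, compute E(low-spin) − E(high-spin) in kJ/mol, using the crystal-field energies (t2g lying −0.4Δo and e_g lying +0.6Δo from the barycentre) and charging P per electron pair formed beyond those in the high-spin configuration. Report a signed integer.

-78

Ligand charges: 4×(+0) from CO and 1×(+0) from phen sum to +0; with overall charge +2, Cr is +2.
Cr is in group 6, so Cr²⁺ is d⁴ (6 − 2 = 4).
In the high-spin limit (t2g^3 e_g^1) the orbital term is -0.6Δo = -206 kJ/mol, with no excess pairing.
For low-spin the configuration is t2g^4 e_g^0: orbital energy -1.6 × 343 = -549 kJ/mol, and 1 additional pair relative to high-spin adds 265 kJ/mol, giving -284 kJ/mol.
Thus E(LS) − E(HS) = -78 kJ/mol.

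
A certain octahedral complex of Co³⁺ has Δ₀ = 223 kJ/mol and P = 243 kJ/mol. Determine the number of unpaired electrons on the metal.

Group 9 minus oxidation state +3 gives a d⁶ configuration for Co³⁺.
Δ₀ < P, so pairing is avoided: the ground state is high-spin.
That gives t2g^4 e_g^2.
Unpaired electrons: 4.

4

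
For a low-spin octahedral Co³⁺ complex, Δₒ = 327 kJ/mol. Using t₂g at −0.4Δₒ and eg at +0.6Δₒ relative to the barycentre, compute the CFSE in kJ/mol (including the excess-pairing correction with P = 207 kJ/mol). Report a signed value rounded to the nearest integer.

Group 9 minus oxidation state +3 gives a d⁶ configuration for Co³⁺.
Configuration: t₂g⁶ eg⁰.
The orbital stabilization is -2.4Δₒ = -2.4 × 327 = -785 kJ/mol.
Relative to high-spin t₂g⁴ eg² (1 paired), the low-spin configuration has 2 additional pairs, contributing +2 × 207 = +414 kJ/mol.
Overall CFSE = -785 + 414 = -371 kJ/mol.

-371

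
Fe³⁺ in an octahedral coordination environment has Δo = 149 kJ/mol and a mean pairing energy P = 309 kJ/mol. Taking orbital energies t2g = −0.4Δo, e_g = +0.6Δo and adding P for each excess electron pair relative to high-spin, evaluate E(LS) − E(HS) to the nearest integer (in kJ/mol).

Fe sits in group 8; removing 3 electrons leaves Fe³⁺ with 8 − 3 = 5 d electrons.
In the high-spin limit (t2g^3 e_g^2) the orbital term is 0.0Δo = 0 kJ/mol, with no excess pairing.
Low-spin: t2g^5 e_g^0, orbital CFSE = -2.0Δo = -298 kJ/mol; plus 2 excess pairs × P = +618 kJ/mol; total 320 kJ/mol.
The difference is 320 − (0) = 320 kJ/mol, so high-spin lies lower.

320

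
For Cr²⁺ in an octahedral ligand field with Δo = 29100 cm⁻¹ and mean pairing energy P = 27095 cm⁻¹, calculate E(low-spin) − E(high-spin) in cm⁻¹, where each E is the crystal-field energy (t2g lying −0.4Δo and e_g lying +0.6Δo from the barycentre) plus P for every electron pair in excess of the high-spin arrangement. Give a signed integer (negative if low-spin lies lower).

Cr is in group 6, so Cr²⁺ is d⁴ (6 − 2 = 4).
In the high-spin limit (t2g^3 e_g^1) the orbital term is -0.6Δo = -17460 cm⁻¹, with no excess pairing.
Low-spin t2g^4 e_g^0 gives -1.6Δo = -46560 cm⁻¹, but forming 1 extra pair costs 1P = 27095 cm⁻¹, so E(LS) = -46560 + 27095 = -19465 cm⁻¹.
The difference is -19465 − (-17460) = -2005 cm⁻¹, so low-spin lies lower.

-2005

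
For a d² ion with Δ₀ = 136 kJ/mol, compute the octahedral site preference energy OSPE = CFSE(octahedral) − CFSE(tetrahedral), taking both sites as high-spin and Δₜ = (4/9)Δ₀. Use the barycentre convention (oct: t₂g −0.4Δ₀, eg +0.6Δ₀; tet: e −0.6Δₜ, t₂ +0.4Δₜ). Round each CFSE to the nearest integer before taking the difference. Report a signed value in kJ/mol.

Octahedral high-spin t₂g² eg⁰: CFSE = -0.8 × 136 = -109 kJ/mol.
Tetrahedral e² t₂⁰ gives -1.2Δₜ = -1.2 × (4/9) × 136 = -73 kJ/mol.
OSPE = CFSE(oct) − CFSE(tet) = -109 − (-73) = -36 kJ/mol.

-36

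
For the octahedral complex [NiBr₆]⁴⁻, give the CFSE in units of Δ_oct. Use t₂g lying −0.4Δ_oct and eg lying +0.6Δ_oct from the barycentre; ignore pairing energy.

Each Br⁻ contributes -1; 6 × (-1) = -6. With overall charge -4, Ni is in the +2 oxidation state.
Group 10 minus oxidation state +2 gives a d⁸ configuration for Ni²⁺.
Configuration: t₂g⁶ eg².
CFSE = 6(-0.4Δ_oct) + 2(0.6Δ_oct) = -2.4Δ_oct + 1.2Δ_oct = -1.2Δ_oct.

-1.2 Δ_oct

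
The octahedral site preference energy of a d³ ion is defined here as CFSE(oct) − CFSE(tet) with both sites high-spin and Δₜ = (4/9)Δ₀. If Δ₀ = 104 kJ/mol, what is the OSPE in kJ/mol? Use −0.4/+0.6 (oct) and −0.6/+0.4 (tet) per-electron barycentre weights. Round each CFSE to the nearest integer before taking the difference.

-88

Octahedral (high-spin): t2g^3 e_g^0, CFSE = 3(−0.4) + 0(+0.6) = -1.2Δ₀ = -1.2 × 104 = -125 kJ/mol.
Tetrahedral e^2 t2^1 gives -0.8Δₜ = -0.8 × (4/9) × 104 = -37 kJ/mol.
Subtracting, OSPE = -125 − (-37) = -88 kJ/mol.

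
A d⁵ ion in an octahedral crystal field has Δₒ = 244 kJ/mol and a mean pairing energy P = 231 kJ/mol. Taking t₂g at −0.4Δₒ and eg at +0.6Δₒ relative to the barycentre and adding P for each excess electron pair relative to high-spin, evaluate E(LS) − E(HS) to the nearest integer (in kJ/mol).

High-spin d⁵ fills as t₂g³ eg² with CFSE 3(−0.4) + 2(+0.6) = 0.0Δₒ = 0 kJ/mol.
Low-spin: t₂g⁵ eg⁰, orbital CFSE = -2.0Δₒ = -488 kJ/mol; plus 2 excess pairs × P = +462 kJ/mol; total -26 kJ/mol.
E(LS) − E(HS) = -26 − (0) = -26 kJ/mol.

-26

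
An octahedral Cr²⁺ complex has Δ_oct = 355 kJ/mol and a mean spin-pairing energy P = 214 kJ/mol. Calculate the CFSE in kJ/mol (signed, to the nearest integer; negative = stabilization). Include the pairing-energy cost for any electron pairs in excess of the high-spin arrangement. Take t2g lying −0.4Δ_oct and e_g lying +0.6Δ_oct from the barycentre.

-354

Cr sits in group 6; removing 2 electrons leaves Cr²⁺ with 6 − 2 = 4 d electrons.
Since Δ_oct = 355 kJ/mol > P = 214 kJ/mol, the complex adopts the low-spin configuration.
Configuration: t2g^4 e_g^0.
Orbital CFSE = -1.6Δ_oct = -1.6 × 355 = -568 kJ/mol.
Excess pairs vs high-spin: 1 − 0 = 1; pairing cost = +214 kJ/mol.
Net CFSE = -568 + 214 = -354 kJ/mol.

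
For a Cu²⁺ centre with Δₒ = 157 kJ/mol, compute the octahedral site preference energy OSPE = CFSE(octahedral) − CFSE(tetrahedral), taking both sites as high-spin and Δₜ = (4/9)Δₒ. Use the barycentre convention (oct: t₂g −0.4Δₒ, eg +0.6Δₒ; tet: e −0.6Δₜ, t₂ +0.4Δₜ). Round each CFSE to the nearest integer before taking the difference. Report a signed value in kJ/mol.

Cu is in group 11, so Cu²⁺ is d⁹ (11 − 2 = 9).
Octahedral high-spin t₂g⁶ eg³: CFSE = -0.6 × 157 = -94 kJ/mol.
Tetrahedral: e⁴ t₂⁵, CFSE = 4(−0.6) + 5(+0.4) = -0.4Δₜ = -0.4 × (4/9) × 157 = -28 kJ/mol.
OSPE = -94 − (-28) = -66 kJ/mol.

-66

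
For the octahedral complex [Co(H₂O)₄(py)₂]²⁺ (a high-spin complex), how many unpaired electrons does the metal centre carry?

3

Ligand charges: 4×(+0) from H₂O and 2×(+0) from py sum to +0; with overall charge +2, Co is +2.
Co is in group 9, so Co²⁺ is d⁷ (9 − 2 = 7).
Configuration: t2g^5 e_g^2, giving 3 unpaired electrons.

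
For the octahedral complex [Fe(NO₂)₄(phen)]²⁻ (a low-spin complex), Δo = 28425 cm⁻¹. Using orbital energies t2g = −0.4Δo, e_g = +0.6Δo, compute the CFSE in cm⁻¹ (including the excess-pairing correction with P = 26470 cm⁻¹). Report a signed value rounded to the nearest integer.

Ligand charges: 4×(-1) from NO₂⁻ and 1×(+0) from phen sum to -4; with overall charge -2, Fe is +2.
Fe²⁺: group 8, so d-count = 8 − 2 = 6.
Configuration: t2g^6 e_g^0.
Orbital CFSE = 6(-0.4) + 0(0.6) = -2.4Δo = -2.4 × 28425 = -68220 cm⁻¹.
High-spin d⁶ would be t2g^4 e_g^2 with 1 pair; low-spin has 3, so 2 excess pairs cost +2P = +52940 cm⁻¹.
Overall CFSE = -68220 + 52940 = -15280 cm⁻¹.

-15280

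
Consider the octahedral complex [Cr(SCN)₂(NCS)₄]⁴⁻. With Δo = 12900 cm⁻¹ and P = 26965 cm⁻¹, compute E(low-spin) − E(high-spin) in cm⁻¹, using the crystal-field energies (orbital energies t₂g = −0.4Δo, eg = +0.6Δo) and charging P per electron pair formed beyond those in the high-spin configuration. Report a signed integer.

Ligand charges: 2×(-1) from SCN⁻ and 4×(-1) from NCS⁻ sum to -6; with overall charge -4, Cr is +2.
Cr²⁺: group 6, so d-count = 6 − 2 = 4.
High-spin d⁴ fills as t₂g³ eg¹ with CFSE 3(−0.4) + 1(+0.6) = -0.6Δo = -7740 cm⁻¹.
Low-spin t₂g⁴ eg⁰ gives -1.6Δo = -20640 cm⁻¹, but forming 1 extra pair costs 1P = 26965 cm⁻¹, so E(LS) = -20640 + 26965 = 6325 cm⁻¹.
E(LS) − E(HS) = 6325 − (-7740) = 14065 cm⁻¹.

14065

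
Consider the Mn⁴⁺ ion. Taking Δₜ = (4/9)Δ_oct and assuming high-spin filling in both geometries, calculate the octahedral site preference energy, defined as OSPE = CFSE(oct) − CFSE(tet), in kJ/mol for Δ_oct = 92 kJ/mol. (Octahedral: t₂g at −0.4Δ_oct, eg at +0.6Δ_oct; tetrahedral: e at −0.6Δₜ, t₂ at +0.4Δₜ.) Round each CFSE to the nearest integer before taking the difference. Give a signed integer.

-77

Mn is in group 7, so Mn⁴⁺ is d³ (7 − 4 = 3).
In an octahedral site d³ (HS) is t2g^3 e_g^0, giving CFSE(oct) = -1.2Δ_oct = -110 kJ/mol.
Tetrahedral: e^2 t2^1, CFSE = 2(−0.6) + 1(+0.4) = -0.8Δₜ = -0.8 × (4/9) × 92 = -33 kJ/mol.
OSPE = -110 − (-33) = -77 kJ/mol.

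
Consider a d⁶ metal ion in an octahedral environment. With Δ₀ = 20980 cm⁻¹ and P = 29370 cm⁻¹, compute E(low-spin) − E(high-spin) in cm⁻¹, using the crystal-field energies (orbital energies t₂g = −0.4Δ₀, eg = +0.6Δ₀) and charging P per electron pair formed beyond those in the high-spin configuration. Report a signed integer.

16780

In the high-spin limit (t₂g⁴ eg²) the orbital term is -0.4Δ₀ = -8392 cm⁻¹, with no excess pairing.
Low-spin: t₂g⁶ eg⁰, orbital CFSE = -2.4Δ₀ = -50352 cm⁻¹; plus 2 excess pairs × P = +58740 cm⁻¹; total 8388 cm⁻¹.
Thus E(LS) − E(HS) = 16780 cm⁻¹.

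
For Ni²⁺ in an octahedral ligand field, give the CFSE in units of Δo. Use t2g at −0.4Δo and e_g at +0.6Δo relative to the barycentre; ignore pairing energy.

-1.2 Δo

Ni²⁺: group 10, so d-count = 10 − 2 = 8.
For octahedral d⁸ the high- and low-spin configurations coincide.
Configuration: t2g^6 e_g^2.
CFSE = 6(-0.4Δo) + 2(0.6Δo) = -2.4Δo + 1.2Δo = -1.2Δo.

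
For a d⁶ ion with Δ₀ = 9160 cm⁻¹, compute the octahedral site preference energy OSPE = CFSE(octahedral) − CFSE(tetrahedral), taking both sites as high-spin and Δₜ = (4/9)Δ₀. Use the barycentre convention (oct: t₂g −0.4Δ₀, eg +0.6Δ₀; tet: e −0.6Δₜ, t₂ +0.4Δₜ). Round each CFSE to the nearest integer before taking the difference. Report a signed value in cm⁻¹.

-1221

Octahedral (high-spin): t₂g⁴ eg², CFSE = 4(−0.4) + 2(+0.6) = -0.4Δ₀ = -0.4 × 9160 = -3664 cm⁻¹.
In a tetrahedral site the filling is e³ t₂³: CFSE(tet) = -0.6Δₜ = -0.6 × (4/9)(9160) = -2443 cm⁻¹.
OSPE = -3664 − (-2443) = -1221 cm⁻¹.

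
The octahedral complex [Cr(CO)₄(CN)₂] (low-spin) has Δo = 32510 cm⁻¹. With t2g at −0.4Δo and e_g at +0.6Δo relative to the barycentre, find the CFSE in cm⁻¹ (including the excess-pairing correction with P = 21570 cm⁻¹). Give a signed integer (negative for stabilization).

-30446

Ligand charges: 4×(+0) from CO and 2×(-1) from CN⁻ sum to -2; with overall charge +0, Cr is +2.
Cr²⁺: group 6, so d-count = 6 − 2 = 4.
Configuration: t2g^4 e_g^0.
Orbital CFSE = 4(-0.4) + 0(0.6) = -1.6Δo = -1.6 × 32510 = -52016 cm⁻¹.
Relative to high-spin t2g^3 e_g^1 (0 paired), the low-spin configuration has 1 additional pair, contributing +1 × 21570 = +21570 cm⁻¹.
Overall CFSE = -52016 + 21570 = -30446 cm⁻¹.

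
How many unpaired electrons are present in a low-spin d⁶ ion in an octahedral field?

0

Configuration: t₂g⁶ eg⁰, giving 0 unpaired electrons.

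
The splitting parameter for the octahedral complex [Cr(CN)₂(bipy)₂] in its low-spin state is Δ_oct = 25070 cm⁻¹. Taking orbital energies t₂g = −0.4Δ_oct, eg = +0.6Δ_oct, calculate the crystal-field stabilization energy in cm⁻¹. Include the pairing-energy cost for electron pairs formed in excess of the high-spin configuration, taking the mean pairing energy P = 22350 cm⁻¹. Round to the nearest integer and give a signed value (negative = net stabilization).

Ligand charges: 2×(-1) from CN⁻ and 2×(+0) from bipy sum to -2; with overall charge +0, Cr is +2.
Cr²⁺: group 6, so d-count = 6 − 2 = 4.
Electron filling gives t₂g⁴ eg⁰.
Orbital CFSE = 4(-0.4) + 0(0.6) = -1.6Δ_oct = -1.6 × 25070 = -40112 cm⁻¹.
Relative to high-spin t₂g³ eg¹ (0 paired), the low-spin configuration has 1 additional pair, contributing +1 × 22350 = +22350 cm⁻¹.
Overall CFSE = -40112 + 22350 = -17762 cm⁻¹.

-17762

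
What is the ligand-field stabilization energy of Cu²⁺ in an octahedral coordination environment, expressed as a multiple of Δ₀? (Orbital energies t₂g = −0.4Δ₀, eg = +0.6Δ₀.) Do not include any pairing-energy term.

-0.6 Δ₀

Group 11 minus oxidation state +2 gives a d⁹ configuration for Cu²⁺.
Configuration: t₂g⁶ eg³.
CFSE = 6(-0.4Δ₀) + 3(0.6Δ₀) = -2.4Δ₀ + 1.8Δ₀ = -0.6Δ₀.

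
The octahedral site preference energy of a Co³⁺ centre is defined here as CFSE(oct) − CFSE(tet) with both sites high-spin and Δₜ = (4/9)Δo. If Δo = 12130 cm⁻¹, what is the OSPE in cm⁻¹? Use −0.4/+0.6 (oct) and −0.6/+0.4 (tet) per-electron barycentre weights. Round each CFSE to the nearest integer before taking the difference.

-1617

Group 9 minus oxidation state +3 gives a d⁶ configuration for Co³⁺.
In an octahedral site d⁶ (HS) is t2g^4 e_g^2, giving CFSE(oct) = -0.4Δo = -4852 cm⁻¹.
Tetrahedral e^3 t2^3 gives -0.6Δₜ = -0.6 × (4/9) × 12130 = -3235 cm⁻¹.
OSPE = CFSE(oct) − CFSE(tet) = -4852 − (-3235) = -1617 cm⁻¹.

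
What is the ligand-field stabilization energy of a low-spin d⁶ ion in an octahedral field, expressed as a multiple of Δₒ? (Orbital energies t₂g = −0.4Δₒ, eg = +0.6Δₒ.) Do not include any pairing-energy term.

Configuration: t₂g⁶ eg⁰.
CFSE = 6(-0.4Δₒ) + 0(0.6Δₒ) = -2.4Δₒ + 0.0Δₒ = -2.4Δₒ.

-2.4 Δₒ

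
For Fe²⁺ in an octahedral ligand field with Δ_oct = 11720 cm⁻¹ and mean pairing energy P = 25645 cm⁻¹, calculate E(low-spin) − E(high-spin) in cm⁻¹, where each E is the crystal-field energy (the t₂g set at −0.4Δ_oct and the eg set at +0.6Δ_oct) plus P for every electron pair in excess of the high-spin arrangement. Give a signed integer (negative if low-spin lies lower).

27850

Fe is in group 8, so Fe²⁺ is d⁶ (8 − 2 = 6).
In the high-spin limit (t₂g⁴ eg²) the orbital term is -0.4Δ_oct = -4688 cm⁻¹, with no excess pairing.
Low-spin t₂g⁶ eg⁰ gives -2.4Δ_oct = -28128 cm⁻¹, but forming 2 extra pairs costs 2P = 51290 cm⁻¹, so E(LS) = -28128 + 51290 = 23162 cm⁻¹.
Thus E(LS) − E(HS) = 27850 cm⁻¹.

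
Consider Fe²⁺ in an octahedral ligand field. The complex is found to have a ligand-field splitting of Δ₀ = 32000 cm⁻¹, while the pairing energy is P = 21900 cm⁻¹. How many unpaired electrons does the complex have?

0

Group 8 minus oxidation state +2 gives a d⁶ configuration for Fe²⁺.
Here Δ₀ > P (32000 > 21900), so the low-spin state is favoured.
Configuration: t2g^6 e_g^0.
Unpaired electrons: 0.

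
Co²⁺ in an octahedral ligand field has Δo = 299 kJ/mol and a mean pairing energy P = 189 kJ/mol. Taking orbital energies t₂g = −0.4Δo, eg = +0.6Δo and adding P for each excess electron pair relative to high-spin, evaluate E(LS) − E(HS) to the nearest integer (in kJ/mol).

-110

Co sits in group 9; removing 2 electrons leaves Co²⁺ with 9 − 2 = 7 d electrons.
In the high-spin limit (t₂g⁵ eg²) the orbital term is -0.8Δo = -239 kJ/mol, with no excess pairing.
Low-spin t₂g⁶ eg¹ gives -1.8Δo = -538 kJ/mol, but forming 1 extra pair costs 1P = 189 kJ/mol, so E(LS) = -538 + 189 = -349 kJ/mol.
E(LS) − E(HS) = -349 − (-239) = -110 kJ/mol.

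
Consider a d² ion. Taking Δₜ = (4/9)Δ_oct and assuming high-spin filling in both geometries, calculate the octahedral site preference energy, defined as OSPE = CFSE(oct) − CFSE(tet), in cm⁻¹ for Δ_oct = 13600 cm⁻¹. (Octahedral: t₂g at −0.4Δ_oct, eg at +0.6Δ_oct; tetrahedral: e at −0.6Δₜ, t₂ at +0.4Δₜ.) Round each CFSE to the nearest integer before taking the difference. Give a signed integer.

In an octahedral site d² (HS) is t₂g² eg⁰, giving CFSE(oct) = -0.8Δ_oct = -10880 cm⁻¹.
Tetrahedral: e² t₂⁰, CFSE = 2(−0.6) + 0(+0.4) = -1.2Δₜ = -1.2 × (4/9) × 13600 = -7253 cm⁻¹.
OSPE = CFSE(oct) − CFSE(tet) = -10880 − (-7253) = -3627 cm⁻¹.

-3627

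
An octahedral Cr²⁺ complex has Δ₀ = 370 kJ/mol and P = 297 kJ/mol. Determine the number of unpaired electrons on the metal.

Cr²⁺: group 6, so d-count = 6 − 2 = 4.
Δ₀ > P, so pairing is preferred: the ground state is low-spin.
Configuration: t₂g⁴ eg⁰.
Unpaired electrons: 2.

2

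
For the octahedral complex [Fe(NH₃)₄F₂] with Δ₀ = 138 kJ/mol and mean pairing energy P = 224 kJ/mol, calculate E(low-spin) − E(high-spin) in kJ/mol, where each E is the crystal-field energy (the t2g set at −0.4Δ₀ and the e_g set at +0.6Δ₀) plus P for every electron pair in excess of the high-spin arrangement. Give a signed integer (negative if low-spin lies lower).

Ligand charges: 4×(+0) from NH₃ and 2×(-1) from F⁻ sum to -2; with overall charge +0, Fe is +2.
Group 8 minus oxidation state +2 gives a d⁶ configuration for Fe²⁺.
High-spin: t2g^4 e_g^2, CFSE = -0.4Δ₀ = -55 kJ/mol.
For low-spin the configuration is t2g^6 e_g^0: orbital energy -2.4 × 138 = -331 kJ/mol, and 2 additional pairs relative to high-spin add 448 kJ/mol, giving 117 kJ/mol.
E(LS) − E(HS) = 117 − (-55) = 172 kJ/mol.

172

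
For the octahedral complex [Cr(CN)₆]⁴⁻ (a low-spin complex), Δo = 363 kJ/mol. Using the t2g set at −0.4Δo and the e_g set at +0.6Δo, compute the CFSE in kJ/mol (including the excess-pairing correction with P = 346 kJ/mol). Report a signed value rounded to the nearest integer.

-235

Each CN⁻ contributes -1; 6 × (-1) = -6. With overall charge -4, Cr is in the +2 oxidation state.
Group 6 minus oxidation state +2 gives a d⁴ configuration for Cr²⁺.
The d⁴ electrons fill as t2g^4 e_g^0.
The orbital stabilization is -1.6Δo = -1.6 × 363 = -581 kJ/mol.
High-spin d⁴ would be t2g^3 e_g^1 with 0 pairs; low-spin has 1, so 1 excess pair costs +1P = +346 kJ/mol.
Overall CFSE = -581 + 346 = -235 kJ/mol.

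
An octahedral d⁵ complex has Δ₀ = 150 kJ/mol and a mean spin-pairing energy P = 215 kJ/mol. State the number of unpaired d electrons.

5

Here Δ₀ < P (150 < 215), so the high-spin state is favoured.
Configuration: t₂g³ eg².
Unpaired electrons: 5.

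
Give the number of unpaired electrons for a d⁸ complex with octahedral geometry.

2

Configuration: t₂g⁶ eg², giving 2 unpaired electrons.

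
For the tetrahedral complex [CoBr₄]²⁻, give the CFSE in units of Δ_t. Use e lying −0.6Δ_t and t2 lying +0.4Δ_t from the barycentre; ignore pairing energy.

Each Br⁻ contributes -1; 4 × (-1) = -4. With overall charge -2, Co is in the +2 oxidation state.
Co²⁺: group 9, so d-count = 9 − 2 = 7.
Tetrahedral splitting is small, so the complex is high-spin.
Configuration: e^4 t2^3.
CFSE = 4(-0.6Δ_t) + 3(0.4Δ_t) = -2.4Δ_t + 1.2Δ_t = -1.2Δ_t.

-1.2 Δ_t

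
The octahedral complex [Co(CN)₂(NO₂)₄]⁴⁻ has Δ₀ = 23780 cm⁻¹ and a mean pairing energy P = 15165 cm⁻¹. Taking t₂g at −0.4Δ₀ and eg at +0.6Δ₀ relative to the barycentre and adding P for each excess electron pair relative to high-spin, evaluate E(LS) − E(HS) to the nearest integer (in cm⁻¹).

-8615

Ligand charges: 2×(-1) from CN⁻ and 4×(-1) from NO₂⁻ sum to -6; with overall charge -4, Co is +2.
Co sits in group 9; removing 2 electrons leaves Co²⁺ with 9 − 2 = 7 d electrons.
High-spin d⁷ fills as t₂g⁵ eg² with CFSE 5(−0.4) + 2(+0.6) = -0.8Δ₀ = -19024 cm⁻¹.
For low-spin the configuration is t₂g⁶ eg¹: orbital energy -1.8 × 23780 = -42804 cm⁻¹, and 1 additional pair relative to high-spin adds 15165 cm⁻¹, giving -27639 cm⁻¹.
The difference is -27639 − (-19024) = -8615 cm⁻¹, so low-spin lies lower.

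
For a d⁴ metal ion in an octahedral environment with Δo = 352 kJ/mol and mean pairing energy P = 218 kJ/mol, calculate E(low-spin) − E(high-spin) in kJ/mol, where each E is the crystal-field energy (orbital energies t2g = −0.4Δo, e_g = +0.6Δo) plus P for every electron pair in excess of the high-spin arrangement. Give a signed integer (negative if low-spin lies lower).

High-spin: t2g^3 e_g^1, CFSE = -0.6Δo = -211 kJ/mol.
Low-spin t2g^4 e_g^0 gives -1.6Δo = -563 kJ/mol, but forming 1 extra pair costs 1P = 218 kJ/mol, so E(LS) = -563 + 218 = -345 kJ/mol.
E(LS) − E(HS) = -345 − (-211) = -134 kJ/mol.

-134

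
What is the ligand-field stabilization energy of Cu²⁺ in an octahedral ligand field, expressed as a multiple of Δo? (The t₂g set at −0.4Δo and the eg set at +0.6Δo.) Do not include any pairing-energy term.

-0.6 Δo

Cu sits in group 11; removing 2 electrons leaves Cu²⁺ with 11 − 2 = 9 d electrons.
Configuration: t₂g⁶ eg³.
CFSE = 6(-0.4Δo) + 3(0.6Δo) = -2.4Δo + 1.8Δo = -0.6Δo.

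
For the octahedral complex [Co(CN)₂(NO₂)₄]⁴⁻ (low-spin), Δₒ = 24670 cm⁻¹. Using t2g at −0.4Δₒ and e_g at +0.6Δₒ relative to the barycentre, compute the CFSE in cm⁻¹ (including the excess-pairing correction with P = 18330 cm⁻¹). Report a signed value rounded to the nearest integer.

Ligand charges: 2×(-1) from CN⁻ and 4×(-1) from NO₂⁻ sum to -6; with overall charge -4, Co is +2.
Co is in group 9, so Co²⁺ is d⁷ (9 − 2 = 7).
The d⁷ electrons fill as t2g^6 e_g^1.
CFSE(orbital) = 6×(-0.4Δₒ) + 1×(0.6Δₒ) = -1.8Δₒ; with Δₒ = 24670 cm⁻¹ that is -44406 cm⁻¹.
Relative to high-spin t2g^5 e_g^2 (2 paired), the low-spin configuration has 1 additional pair, contributing +1 × 18330 = +18330 cm⁻¹.
Net CFSE = -44406 + 18330 = -26076 cm⁻¹.

-26076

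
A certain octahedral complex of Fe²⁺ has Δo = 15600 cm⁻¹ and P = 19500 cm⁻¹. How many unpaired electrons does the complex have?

4

Fe²⁺: group 8, so d-count = 8 − 2 = 6.
With Δo < P the complex is high-spin.
Filling d⁶ accordingly: t₂g⁴ eg².
Unpaired electrons: 4.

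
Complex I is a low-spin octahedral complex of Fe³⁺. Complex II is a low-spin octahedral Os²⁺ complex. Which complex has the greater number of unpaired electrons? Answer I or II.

I: Fe³⁺: group 8, so d-count = 8 − 3 = 5; t₂g⁵ eg⁰ → 1 unpaired.
II: Group 8 minus oxidation state +2 gives a d⁶ configuration for Os²⁺; t₂g⁶ eg⁰ → 0 unpaired.
So I has more unpaired electrons.

I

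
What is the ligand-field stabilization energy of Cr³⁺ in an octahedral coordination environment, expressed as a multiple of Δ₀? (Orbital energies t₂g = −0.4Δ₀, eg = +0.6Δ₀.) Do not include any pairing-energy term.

Cr³⁺: group 6, so d-count = 6 − 3 = 3.
Configuration: t₂g³ eg⁰.
CFSE = 3(-0.4Δ₀) + 0(0.6Δ₀) = -1.2Δ₀ + 0.0Δ₀ = -1.2Δ₀.

-1.2 Δ₀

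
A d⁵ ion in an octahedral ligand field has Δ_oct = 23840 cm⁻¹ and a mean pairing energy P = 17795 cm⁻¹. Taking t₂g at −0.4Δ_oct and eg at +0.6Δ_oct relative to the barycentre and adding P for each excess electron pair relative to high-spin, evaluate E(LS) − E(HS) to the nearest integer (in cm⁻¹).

High-spin: t₂g³ eg², CFSE = 0.0Δ_oct = 0 cm⁻¹.
Low-spin t₂g⁵ eg⁰ gives -2.0Δ_oct = -47680 cm⁻¹, but forming 2 extra pairs costs 2P = 35590 cm⁻¹, so E(LS) = -47680 + 35590 = -12090 cm⁻¹.
The difference is -12090 − (0) = -12090 cm⁻¹, so low-spin lies lower.

-12090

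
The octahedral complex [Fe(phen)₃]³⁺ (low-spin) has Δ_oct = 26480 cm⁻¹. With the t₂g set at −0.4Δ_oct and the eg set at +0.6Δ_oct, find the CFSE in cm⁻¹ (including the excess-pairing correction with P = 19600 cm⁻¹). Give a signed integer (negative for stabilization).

phen is neutral, so the +3 overall charge sits on Fe: oxidation state +3.
Fe³⁺: group 8, so d-count = 8 − 3 = 5.
Electron filling gives t₂g⁵ eg⁰.
Orbital CFSE = 5(-0.4) + 0(0.6) = -2.0Δ_oct = -2.0 × 26480 = -52960 cm⁻¹.
Relative to high-spin t₂g³ eg² (0 paired), the low-spin configuration has 2 additional pairs, contributing +2 × 19600 = +39200 cm⁻¹.
Overall CFSE = -52960 + 39200 = -13760 cm⁻¹.

-13760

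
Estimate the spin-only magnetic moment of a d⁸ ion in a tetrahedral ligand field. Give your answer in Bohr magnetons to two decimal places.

Tetrahedral fields are weak (Δₜ ≈ 4/9 Δₒ), so electrons fill high-spin.
Configuration: e^4 t2^4 → 2 unpaired electrons.
μ(spin-only) = √[2(2+2)] = √8 ≈ 2.83 Bohr magnetons.

2.83 Bohr magnetons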